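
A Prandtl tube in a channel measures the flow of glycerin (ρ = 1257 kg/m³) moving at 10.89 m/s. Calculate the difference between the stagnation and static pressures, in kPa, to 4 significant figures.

Bernoulli between the free stream and the stagnation point: ½ρv² = P_stag − P_static.
ΔP = ½·1257·10.89² = 74540 Pa.

74.54 kPa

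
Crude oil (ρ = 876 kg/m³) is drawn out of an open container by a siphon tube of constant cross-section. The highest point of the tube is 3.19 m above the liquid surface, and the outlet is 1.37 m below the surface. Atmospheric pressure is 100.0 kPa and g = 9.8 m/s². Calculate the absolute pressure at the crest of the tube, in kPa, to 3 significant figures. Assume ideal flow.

The outlet speed comes from Torricelli: v = √(2g·1.37) = 5.18 m/s.
The bore is uniform, so the speed at the crest is the same v. Bernoulli surface→crest: P_atm = P_top + ½ρv² + ρg·h_top.
P_top = 100000 − ½·876·5.18² − 876·9.8·3.19 = 60900 Pa.

60.9 kPa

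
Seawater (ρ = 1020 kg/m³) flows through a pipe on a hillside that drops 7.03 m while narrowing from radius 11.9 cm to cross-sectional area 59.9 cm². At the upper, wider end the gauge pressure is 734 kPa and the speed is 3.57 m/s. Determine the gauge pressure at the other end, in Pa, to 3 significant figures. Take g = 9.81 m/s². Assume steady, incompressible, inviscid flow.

Mass conservation (A₁v₁ = A₂v₂) gives v₂ = 3.57 × 445/59.9 = 26.5 m/s.
Applying Bernoulli between the two ends and solving for P₂: P₂ = P₁ + ½ρ(v₁² − v₂²) − ρgΔh.
P₂ = 734000 + ½·1020·(3.57² − 26.5²) − 1020·9.81·(−7.03) = 734000 + (-352000) − (-70300) = 452000 Pa.

P₂ = 452000 Pa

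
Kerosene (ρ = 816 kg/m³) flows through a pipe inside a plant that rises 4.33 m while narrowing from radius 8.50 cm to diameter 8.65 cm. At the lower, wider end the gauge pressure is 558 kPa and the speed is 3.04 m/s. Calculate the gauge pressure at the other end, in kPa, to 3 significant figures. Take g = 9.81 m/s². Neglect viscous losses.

P₂ ≈ 471 kPa

Continuity gives A₁v₁ = A₂v₂, so v₂ = (227 cm²)/(58.8 cm²) × 3.04 m/s = 11.7 m/s.
Bernoulli: P₁ + ½ρv₁² + ρg h₁ = P₂ + ½ρv₂² + ρg h₂, so P₂ = P₁ + ½ρ(v₁² − v₂²) − ρg(h₂ − h₁).
P₂ = 558000 + ½·816·(3.04² − 11.7²) − 816·9.81·(+4.33) = 558000 + (-52500) − (34700) = 471000 Pa.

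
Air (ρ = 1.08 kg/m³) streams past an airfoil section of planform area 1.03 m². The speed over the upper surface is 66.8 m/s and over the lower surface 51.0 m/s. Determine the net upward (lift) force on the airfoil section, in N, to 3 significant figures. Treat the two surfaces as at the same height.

The faster flow above has the lower pressure; Bernoulli (same height) gives ΔP = ½ρ(v_up² − v_low²).
ΔP = ½·1.08·(66.8² − 51.0²) = 1010 Pa.
Lift = ΔP · A = 1010 × 1.03 = 1040 N.

F ≈ 1040 N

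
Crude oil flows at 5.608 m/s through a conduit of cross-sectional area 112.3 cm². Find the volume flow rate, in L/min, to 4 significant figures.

Q = A·v = 0.01123 m² × 5.608 m/s = 0.06298 m³/s.
Converting: 0.06298 m³/s × 60000 = 3779 L/min.

Q = 3779 L/min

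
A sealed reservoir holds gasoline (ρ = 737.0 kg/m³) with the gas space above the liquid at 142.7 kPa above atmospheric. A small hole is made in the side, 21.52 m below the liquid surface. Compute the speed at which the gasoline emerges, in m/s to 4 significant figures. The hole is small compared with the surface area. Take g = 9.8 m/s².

Take point 1 at the surface (v₁ ≈ 0) and point 2 at the hole (at atmospheric pressure). Bernoulli: P₁ + ρg h = P_atm + ½ρv₂².
With P₁ − P_atm = 142700 Pa, v₂ = √(2gh + 2ΔP/ρ) = √(2·9.8·21.52 + 2·142700/737.0) = 28.44 m/s.

v ≈ 28.44 m/s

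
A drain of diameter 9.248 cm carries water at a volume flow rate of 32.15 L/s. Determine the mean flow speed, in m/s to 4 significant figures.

4.786 m/s

Q = 32.15 L/s = 0.03215 m³/s.
v = Q/A = 0.03215 / 0.006717 = 4.786 m/s.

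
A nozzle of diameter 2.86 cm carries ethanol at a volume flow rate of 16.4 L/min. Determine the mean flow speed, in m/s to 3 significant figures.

Q = 16.4 L/min = 0.000273 m³/s.
v = Q/A = 0.000273 / 0.000642 = 0.425 m/s.

v = 0.425 m/s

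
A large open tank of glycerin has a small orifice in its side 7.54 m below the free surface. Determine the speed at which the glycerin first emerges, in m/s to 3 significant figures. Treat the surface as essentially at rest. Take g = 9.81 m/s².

The surface is effectively still and both ends are open, so ½v² = gh and v = √(2·9.81·7.54) = 12.2 m/s.

12.2 m/s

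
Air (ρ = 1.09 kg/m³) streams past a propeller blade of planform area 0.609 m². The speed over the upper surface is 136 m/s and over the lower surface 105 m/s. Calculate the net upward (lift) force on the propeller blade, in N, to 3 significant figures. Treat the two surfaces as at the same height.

F = 2480 N

With equal heights on the two surfaces, Bernoulli gives P_lower − P_upper = ½ρ(v_upper² − v_lower²).
ΔP = ½·1.09·(136² − 105²) = 4070 Pa.
Lift = ΔP · A = 4070 × 0.609 = 2480 N.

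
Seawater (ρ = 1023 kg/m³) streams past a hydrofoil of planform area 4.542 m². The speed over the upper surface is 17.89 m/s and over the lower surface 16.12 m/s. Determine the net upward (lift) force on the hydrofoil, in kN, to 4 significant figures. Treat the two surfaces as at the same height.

The faster flow above has the lower pressure; Bernoulli (same height) gives ΔP = ½ρ(v_up² − v_low²).
ΔP = ½·1023·(17.89² − 16.12²) = 30790 Pa.
Lift = ΔP · A = 30790 × 4.542 = 139900 N.

F ≈ 139.9 kN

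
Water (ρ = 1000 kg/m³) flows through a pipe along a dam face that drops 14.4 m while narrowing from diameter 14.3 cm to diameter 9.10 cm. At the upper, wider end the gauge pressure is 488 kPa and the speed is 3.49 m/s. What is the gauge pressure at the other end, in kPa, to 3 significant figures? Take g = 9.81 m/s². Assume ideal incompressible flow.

P₂ ≈ 598 kPa

Continuity gives A₁v₁ = A₂v₂, so v₂ = (161 cm²)/(65.0 cm²) × 3.49 m/s = 8.62 m/s.
Applying Bernoulli between the two ends and solving for P₂: P₂ = P₁ + ½ρ(v₁² − v₂²) − ρgΔh.
P₂ = 488000 + ½·1000·(3.49² − 8.62²) − 1000·9.81·(−14.4) = 488000 + (-31000) − (-141000) = 598000 Pa.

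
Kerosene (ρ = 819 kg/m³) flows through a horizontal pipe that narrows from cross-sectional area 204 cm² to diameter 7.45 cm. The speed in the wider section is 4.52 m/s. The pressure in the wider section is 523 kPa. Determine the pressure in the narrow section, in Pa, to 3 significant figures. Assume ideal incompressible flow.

Continuity gives A₁v₁ = A₂v₂, so v₂ = (204 cm²)/(43.6 cm²) × 4.52 m/s = 21.2 m/s.
With no height change, Bernoulli's equation is P₁ + ½ρv₁² = P₂ + ½ρv₂².
P₂ = P₁ − ½ρ(v₂² − v₁²) = 523000 − ½·819·(21.2² − 4.52²) = 523000 − 175000 = 348000 Pa.

P₂ = 348000 Pa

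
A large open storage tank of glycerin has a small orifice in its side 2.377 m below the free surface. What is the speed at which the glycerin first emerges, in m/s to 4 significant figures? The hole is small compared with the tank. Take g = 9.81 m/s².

Torricelli's result v = √(2gh) gives v = √(2·9.81·2.377) = 6.829 m/s.

v = 6.829 m/s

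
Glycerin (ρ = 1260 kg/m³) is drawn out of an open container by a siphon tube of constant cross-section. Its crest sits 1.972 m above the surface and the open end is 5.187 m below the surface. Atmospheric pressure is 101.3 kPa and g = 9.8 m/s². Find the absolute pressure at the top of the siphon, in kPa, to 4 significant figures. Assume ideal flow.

12.90 kPa

From the surface to the outlet (both open to atmosphere, surface at rest): v = √(2g·h_out) = √(2·9.8·5.187) = 10.08 m/s.
The bore is uniform, so the speed at the crest is the same v. Bernoulli surface→crest: P_atm = P_top + ½ρv² + ρg·h_top.
P_top = 101300 − ½·1260·10.08² − 1260·9.8·1.972 = 12900 Pa.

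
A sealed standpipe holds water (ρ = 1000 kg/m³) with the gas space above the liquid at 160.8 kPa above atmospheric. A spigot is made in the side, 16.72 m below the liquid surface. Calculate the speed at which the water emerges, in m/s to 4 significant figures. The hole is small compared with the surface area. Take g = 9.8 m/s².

Take point 1 at the surface (v₁ ≈ 0) and point 2 at the hole (at atmospheric pressure). Bernoulli: P₁ + ρg h = P_atm + ½ρv₂².
With P₁ − P_atm = 160800 Pa, v₂ = √(2gh + 2ΔP/ρ) = √(2·9.8·16.72 + 2·160800/1000) = 25.48 m/s.

v = 25.48 m/s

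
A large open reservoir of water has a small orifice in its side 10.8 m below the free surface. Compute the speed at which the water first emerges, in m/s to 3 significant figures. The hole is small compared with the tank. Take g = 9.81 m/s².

Torricelli's result v = √(2gh) gives v = √(2·9.81·10.8) = 14.6 m/s.

v ≈ 14.6 m/s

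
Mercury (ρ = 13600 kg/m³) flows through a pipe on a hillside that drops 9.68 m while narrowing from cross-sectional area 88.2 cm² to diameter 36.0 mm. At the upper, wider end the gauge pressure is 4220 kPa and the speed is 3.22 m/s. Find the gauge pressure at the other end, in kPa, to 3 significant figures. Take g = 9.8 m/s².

The volume flow rate is constant, so v₂ = (A₁/A₂)v₁ = (88.2/10.2)·3.22 = 27.9 m/s.
Applying Bernoulli between the two ends and solving for P₂: P₂ = P₁ + ½ρ(v₁² − v₂²) − ρgΔh.
P₂ = 4220000 + ½·13600·(3.22² − 27.9²) − 13600·9.8·(−9.68) = 4220000 + (-5220000) − (-1290000) = 287000 Pa.

P₂ = 287 kPa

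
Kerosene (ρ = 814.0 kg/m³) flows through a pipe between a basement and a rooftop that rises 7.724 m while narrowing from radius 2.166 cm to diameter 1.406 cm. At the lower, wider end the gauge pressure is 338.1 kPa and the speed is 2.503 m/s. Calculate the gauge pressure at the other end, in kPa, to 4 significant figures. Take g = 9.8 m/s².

P₂ = 49.25 kPa

Mass conservation (A₁v₁ = A₂v₂) gives v₂ = 2.503 × 14.74/1.553 = 23.76 m/s.
Applying Bernoulli between the two ends and solving for P₂: P₂ = P₁ + ½ρ(v₁² − v₂²) − ρgΔh.
P₂ = 338100 + ½·814.0·(2.503² − 23.76²) − 814.0·9.8·(+7.724) = 338100 + (-227200) − (61620) = 49250 Pa.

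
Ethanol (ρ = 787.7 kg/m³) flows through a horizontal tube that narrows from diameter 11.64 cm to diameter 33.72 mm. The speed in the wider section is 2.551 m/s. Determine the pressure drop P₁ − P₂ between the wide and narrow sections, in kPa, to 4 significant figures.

361.4 kPa

Mass conservation (A₁v₁ = A₂v₂) gives v₂ = 2.551 × 106.4/8.930 = 30.40 m/s.
Along the horizontal streamline, P + ½ρv² is constant.
P₁ − P₂ = ½·787.7·(30.40² − 2.551²) = ½·787.7·917.5 = 361400 Pa.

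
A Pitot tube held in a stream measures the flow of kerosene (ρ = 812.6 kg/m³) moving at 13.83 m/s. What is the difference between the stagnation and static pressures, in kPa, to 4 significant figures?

ΔP ≈ 77.71 kPa

At the stagnation point the flow is brought to rest, so Bernoulli gives P_stag − P_static = ½ρv².
ΔP = ½·812.6·13.83² = 77710 Pa.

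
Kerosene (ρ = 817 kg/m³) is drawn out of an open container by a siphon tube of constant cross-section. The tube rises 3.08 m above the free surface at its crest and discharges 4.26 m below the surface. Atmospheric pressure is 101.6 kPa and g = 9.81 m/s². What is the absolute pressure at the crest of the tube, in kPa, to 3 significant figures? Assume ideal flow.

P_top ≈ 42.8 kPa

From the surface to the outlet (both open to atmosphere, surface at rest): v = √(2g·h_out) = √(2·9.81·4.26) = 9.14 m/s.
Continuity keeps v the same throughout the tube; from surface to crest, P_atm + 0 = P_top + ½ρv² + ρg·h_top.
P_top = 101600 − ½·817·9.14² − 817·9.81·3.08 = 42800 Pa.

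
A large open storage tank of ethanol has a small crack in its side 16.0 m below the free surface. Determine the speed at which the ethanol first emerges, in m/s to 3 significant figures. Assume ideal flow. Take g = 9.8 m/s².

The surface is effectively still and both ends are open, so ½v² = gh and v = √(2·9.8·16.0) = 17.7 m/s.

17.7 m/s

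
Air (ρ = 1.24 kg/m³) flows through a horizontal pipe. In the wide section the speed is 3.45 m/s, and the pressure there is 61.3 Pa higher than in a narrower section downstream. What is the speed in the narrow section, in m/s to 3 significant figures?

Along the level pipe P + ½ρv² is conserved, hence v₂² = v₁² + 2(P₁ − P₂)/ρ.
v₂ = √(3.45² + 2·61.3/1.24) = √(11.9 + 98.9) = 10.5 m/s.

v₂ ≈ 10.5 m/s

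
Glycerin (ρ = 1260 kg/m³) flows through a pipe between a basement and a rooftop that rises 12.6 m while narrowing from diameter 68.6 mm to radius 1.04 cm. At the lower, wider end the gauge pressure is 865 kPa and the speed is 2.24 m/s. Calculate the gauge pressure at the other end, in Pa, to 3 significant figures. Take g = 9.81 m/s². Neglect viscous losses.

338000 Pa

Continuity gives A₁v₁ = A₂v₂, so v₂ = (37.0 cm²)/(3.40 cm²) × 2.24 m/s = 24.4 m/s.
Bernoulli: P₁ + ½ρv₁² + ρg h₁ = P₂ + ½ρv₂² + ρg h₂, so P₂ = P₁ + ½ρ(v₁² − v₂²) − ρg(h₂ − h₁).
P₂ = 865000 + ½·1260·(2.24² − 24.4²) − 1260·9.81·(+12.6) = 865000 + (-371000) − (156000) = 338000 Pa.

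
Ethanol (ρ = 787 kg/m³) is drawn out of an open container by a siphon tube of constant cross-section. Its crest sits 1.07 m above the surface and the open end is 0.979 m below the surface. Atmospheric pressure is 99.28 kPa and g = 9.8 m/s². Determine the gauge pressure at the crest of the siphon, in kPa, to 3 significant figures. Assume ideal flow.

P_gauge ≈ -15.8 kPa

The outlet speed comes from Torricelli: v = √(2g·0.979) = 4.38 m/s.
With constant cross-section the crest speed equals v; applying Bernoulli from the surface up to the crest, P_top = P_atm − ½ρv² − ρg·h_top.
P_top = 99280 − ½·787·4.38² − 787·9.8·1.07 = 83500 Pa. So P_gauge = P_top − P_atm = -15800 Pa.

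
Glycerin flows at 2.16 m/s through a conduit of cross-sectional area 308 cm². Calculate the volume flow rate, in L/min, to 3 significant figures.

Q = A·v = 0.0308 m² × 2.16 m/s = 0.0665 m³/s.
Converting: 0.0665 m³/s × 60000 = 3990 L/min.

Q ≈ 3990 L/min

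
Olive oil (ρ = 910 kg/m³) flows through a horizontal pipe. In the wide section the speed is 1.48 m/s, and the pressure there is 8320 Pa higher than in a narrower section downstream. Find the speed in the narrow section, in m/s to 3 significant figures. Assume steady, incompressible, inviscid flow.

v₂ ≈ 4.53 m/s

With h₁ = h₂, rearranging Bernoulli gives v₂ = √(v₁² + 2ΔP/ρ).
v₂ = √(1.48² + 2·8320/910) = √(2.19 + 18.3) = 4.53 m/s.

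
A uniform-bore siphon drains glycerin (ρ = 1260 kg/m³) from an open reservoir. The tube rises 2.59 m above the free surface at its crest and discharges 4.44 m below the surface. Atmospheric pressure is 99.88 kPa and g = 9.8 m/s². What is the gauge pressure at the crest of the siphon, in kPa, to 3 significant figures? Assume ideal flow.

P_gauge ≈ -86.8 kPa

From the surface to the outlet (both open to atmosphere, surface at rest): v = √(2g·h_out) = √(2·9.8·4.44) = 9.33 m/s.
Continuity keeps v the same throughout the tube; from surface to crest, P_atm + 0 = P_top + ½ρv² + ρg·h_top.
P_top = 99880 − ½·1260·9.33² − 1260·9.8·2.59 = 13100 Pa. So P_gauge = P_top − P_atm = -86800 Pa.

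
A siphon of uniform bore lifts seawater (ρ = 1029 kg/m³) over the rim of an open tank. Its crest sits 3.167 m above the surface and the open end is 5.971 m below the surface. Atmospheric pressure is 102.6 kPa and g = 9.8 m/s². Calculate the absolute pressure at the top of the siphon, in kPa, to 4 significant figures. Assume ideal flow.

P_top ≈ 10.45 kPa

The outlet speed comes from Torricelli: v = √(2g·5.971) = 10.82 m/s.
The bore is uniform, so the speed at the crest is the same v. Bernoulli surface→crest: P_atm = P_top + ½ρv² + ρg·h_top.
P_top = 102600 − ½·1029·10.82² − 1029·9.8·3.167 = 10450 Pa.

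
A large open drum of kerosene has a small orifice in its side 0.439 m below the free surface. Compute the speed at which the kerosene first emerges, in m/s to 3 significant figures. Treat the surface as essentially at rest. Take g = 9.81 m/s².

Torricelli's result v = √(2gh) gives v = √(2·9.81·0.439) = 2.93 m/s.

v ≈ 2.93 m/s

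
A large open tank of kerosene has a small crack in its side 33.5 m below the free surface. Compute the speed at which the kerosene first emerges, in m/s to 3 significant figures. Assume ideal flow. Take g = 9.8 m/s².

With the surface at rest and both surface and jet at atmospheric pressure, Bernoulli gives ρg h = ½ρv², so v = √(2gh) = √(2·9.8·33.5) = 25.6 m/s.

v ≈ 25.6 m/s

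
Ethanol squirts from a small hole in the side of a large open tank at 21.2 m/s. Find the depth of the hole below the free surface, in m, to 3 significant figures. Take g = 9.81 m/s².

Torricelli: v = √(2gh), so h = v²/(2g).
h = 21.2²/(2·9.81) = 449/19.62 = 22.9 m.

h = 22.9 m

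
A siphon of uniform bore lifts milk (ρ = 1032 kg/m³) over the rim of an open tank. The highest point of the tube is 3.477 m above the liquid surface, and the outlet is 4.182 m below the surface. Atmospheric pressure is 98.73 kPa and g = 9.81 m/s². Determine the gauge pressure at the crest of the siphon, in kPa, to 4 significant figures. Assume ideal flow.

Bernoulli surface→outlet gives ½v² = g·h_out, so v = √(2·9.81·4.182) = 9.058 m/s.
The bore is uniform, so the speed at the crest is the same v. Bernoulli surface→crest: P_atm = P_top + ½ρv² + ρg·h_top.
P_top = 98730 − ½·1032·9.058² − 1032·9.81·3.477 = 21190 Pa. So P_gauge = P_top − P_atm = -77540 Pa.

-77.54 kPa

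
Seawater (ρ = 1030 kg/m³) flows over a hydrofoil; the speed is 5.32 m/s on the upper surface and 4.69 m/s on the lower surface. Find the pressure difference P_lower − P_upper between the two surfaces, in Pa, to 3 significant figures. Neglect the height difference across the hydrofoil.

ΔP ≈ 3250 Pa

With negligible Δh, P + ½ρv² is constant, so P_low − P_up = ½ρ(v_up² − v_low²).
ΔP = ½·1030·(5.32² − 4.69²) = 3250 Pa.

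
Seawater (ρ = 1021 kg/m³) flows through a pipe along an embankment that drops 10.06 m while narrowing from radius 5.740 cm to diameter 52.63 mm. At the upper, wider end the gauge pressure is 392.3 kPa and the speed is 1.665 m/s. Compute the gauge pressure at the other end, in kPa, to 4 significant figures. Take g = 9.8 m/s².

P₂ ≈ 462.3 kPa

By continuity, v₂ = v₁·A₁/A₂ = 1.665·(103.5/21.75) = 7.922 m/s.
Bernoulli: P₁ + ½ρv₁² + ρg h₁ = P₂ + ½ρv₂² + ρg h₂, so P₂ = P₁ + ½ρ(v₁² − v₂²) − ρg(h₂ − h₁).
P₂ = 392300 + ½·1021·(1.665² − 7.922²) − 1021·9.8·(−10.06) = 392300 + (-30620) − (-100700) = 462300 Pa.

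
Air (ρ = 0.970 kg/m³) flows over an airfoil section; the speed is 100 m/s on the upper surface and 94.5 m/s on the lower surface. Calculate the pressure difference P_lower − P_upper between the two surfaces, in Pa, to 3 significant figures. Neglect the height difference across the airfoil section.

ΔP ≈ 519 Pa

The pressure is lower where the speed is higher: ΔP = ½ρ(v_up² − v_low²).
ΔP = ½·0.970·(100² − 94.5²) = 519 Pa.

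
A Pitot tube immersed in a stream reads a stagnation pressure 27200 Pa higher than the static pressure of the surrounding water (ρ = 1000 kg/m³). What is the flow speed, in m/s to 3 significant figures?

The dynamic pressure equals the rise in static pressure at the stagnation point: ΔP = ½ρv².
v = √(2ΔP/ρ) = √(2·27200/1000) = 7.38 m/s.

v = 7.38 m/s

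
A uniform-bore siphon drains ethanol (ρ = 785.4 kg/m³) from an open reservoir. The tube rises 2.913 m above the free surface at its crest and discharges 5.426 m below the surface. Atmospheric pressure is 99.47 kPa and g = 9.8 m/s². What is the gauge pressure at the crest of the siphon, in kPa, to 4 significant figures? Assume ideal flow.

Bernoulli surface→outlet gives ½v² = g·h_out, so v = √(2·9.8·5.426) = 10.31 m/s.
The bore is uniform, so the speed at the crest is the same v. Bernoulli surface→crest: P_atm = P_top + ½ρv² + ρg·h_top.
P_top = 99470 − ½·785.4·10.31² − 785.4·9.8·2.913 = 35290 Pa. So P_gauge = P_top − P_atm = -64180 Pa.

-64.18 kPa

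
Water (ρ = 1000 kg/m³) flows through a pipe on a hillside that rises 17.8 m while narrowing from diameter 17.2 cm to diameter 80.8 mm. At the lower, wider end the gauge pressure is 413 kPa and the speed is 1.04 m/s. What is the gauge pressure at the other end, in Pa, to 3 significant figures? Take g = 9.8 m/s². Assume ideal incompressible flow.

The volume flow rate is constant, so v₂ = (A₁/A₂)v₁ = (232/51.3)·1.04 = 4.71 m/s.
Applying Bernoulli between the two ends and solving for P₂: P₂ = P₁ + ½ρ(v₁² − v₂²) − ρgΔh.
P₂ = 413000 + ½·1000·(1.04² − 4.71²) − 1000·9.8·(+17.8) = 413000 + (-10600) − (174000) = 228000 Pa.

P₂ = 228000 Pa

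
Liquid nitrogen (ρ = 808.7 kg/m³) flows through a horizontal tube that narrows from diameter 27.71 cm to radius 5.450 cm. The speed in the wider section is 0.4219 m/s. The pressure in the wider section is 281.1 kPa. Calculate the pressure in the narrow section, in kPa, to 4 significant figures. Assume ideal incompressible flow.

Mass conservation (A₁v₁ = A₂v₂) gives v₂ = 0.4219 × 603.1/93.31 = 2.727 m/s.
The pipe is horizontal, so Bernoulli reduces to P₁ + ½ρv₁² = P₂ + ½ρv₂².
P₂ = P₁ − ½ρ(v₂² − v₁²) = 281100 − ½·808.7·(2.727² − 0.4219²) = 281100 − 2934 = 278200 Pa.

P₂ ≈ 278.2 kPa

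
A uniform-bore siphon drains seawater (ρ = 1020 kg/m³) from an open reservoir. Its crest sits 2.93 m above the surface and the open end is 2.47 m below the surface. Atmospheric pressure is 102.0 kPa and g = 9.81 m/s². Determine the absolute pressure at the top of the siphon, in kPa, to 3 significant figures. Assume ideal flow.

P_top ≈ 48.0 kPa

The outlet speed comes from Torricelli: v = √(2g·2.47) = 6.96 m/s.
With constant cross-section the crest speed equals v; applying Bernoulli from the surface up to the crest, P_top = P_atm − ½ρv² − ρg·h_top.
P_top = 102000 − ½·1020·6.96² − 1020·9.81·2.93 = 48000 Pa.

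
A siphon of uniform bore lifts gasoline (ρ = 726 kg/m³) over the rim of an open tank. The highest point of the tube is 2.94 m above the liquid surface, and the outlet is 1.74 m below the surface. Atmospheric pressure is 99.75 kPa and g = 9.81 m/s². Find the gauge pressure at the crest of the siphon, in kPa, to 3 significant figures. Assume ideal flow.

P_gauge ≈ -33.3 kPa

Bernoulli surface→outlet gives ½v² = g·h_out, so v = √(2·9.81·1.74) = 5.84 m/s.
The bore is uniform, so the speed at the crest is the same v. Bernoulli surface→crest: P_atm = P_top + ½ρv² + ρg·h_top.
P_top = 99750 − ½·726·5.84² − 726·9.81·2.94 = 66400 Pa. So P_gauge = P_top − P_atm = -33300 Pa.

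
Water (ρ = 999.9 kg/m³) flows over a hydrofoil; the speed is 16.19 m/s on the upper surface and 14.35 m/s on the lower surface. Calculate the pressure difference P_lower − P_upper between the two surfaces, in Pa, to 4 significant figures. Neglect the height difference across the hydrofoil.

With negligible Δh, P + ½ρv² is constant, so P_low − P_up = ½ρ(v_up² − v_low²).
ΔP = ½·999.9·(16.19² − 14.35²) = 28090 Pa.

28090 Pa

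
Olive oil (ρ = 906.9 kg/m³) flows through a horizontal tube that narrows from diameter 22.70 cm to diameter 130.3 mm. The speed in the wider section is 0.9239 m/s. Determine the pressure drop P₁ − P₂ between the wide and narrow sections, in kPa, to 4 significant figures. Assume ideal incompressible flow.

By continuity, v₂ = v₁·A₁/A₂ = 0.9239·(404.7/133.3) = 2.804 m/s.
The pipe is horizontal, so Bernoulli reduces to P₁ + ½ρv₁² = P₂ + ½ρv₂².
P₁ − P₂ = ½·906.9·(2.804² − 0.9239²) = ½·906.9·7.009 = 3178 Pa.

ΔP ≈ 3.178 kPa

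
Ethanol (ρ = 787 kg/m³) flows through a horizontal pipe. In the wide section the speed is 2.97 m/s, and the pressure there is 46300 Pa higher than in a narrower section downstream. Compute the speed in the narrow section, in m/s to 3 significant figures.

With h₁ = h₂, rearranging Bernoulli gives v₂ = √(v₁² + 2ΔP/ρ).
v₂ = √(2.97² + 2·46300/787) = √(8.82 + 118) = 11.2 m/s.

v₂ = 11.2 m/s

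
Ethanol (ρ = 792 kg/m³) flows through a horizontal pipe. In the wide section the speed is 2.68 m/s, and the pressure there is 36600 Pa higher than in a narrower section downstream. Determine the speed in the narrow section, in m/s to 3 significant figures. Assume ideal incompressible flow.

v₂ ≈ 9.98 m/s

Horizontal Bernoulli: P₁ + ½ρv₁² = P₂ + ½ρv₂², so v₂² = v₁² + 2(P₁ − P₂)/ρ.
v₂ = √(2.68² + 2·36600/792) = √(7.18 + 92.4) = 9.98 m/s.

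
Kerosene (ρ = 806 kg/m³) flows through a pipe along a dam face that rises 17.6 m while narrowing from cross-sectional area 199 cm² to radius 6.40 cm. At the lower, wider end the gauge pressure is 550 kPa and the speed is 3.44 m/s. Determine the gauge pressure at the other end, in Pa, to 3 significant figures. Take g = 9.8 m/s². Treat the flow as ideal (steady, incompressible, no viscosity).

404000 Pa

Continuity gives A₁v₁ = A₂v₂, so v₂ = (199 cm²)/(129 cm²) × 3.44 m/s = 5.32 m/s.
Bernoulli: P₁ + ½ρv₁² + ρg h₁ = P₂ + ½ρv₂² + ρg h₂, so P₂ = P₁ + ½ρ(v₁² − v₂²) − ρg(h₂ − h₁).
P₂ = 550000 + ½·806·(3.44² − 5.32²) − 806·9.8·(+17.6) = 550000 + (-6640) − (139000) = 404000 Pa.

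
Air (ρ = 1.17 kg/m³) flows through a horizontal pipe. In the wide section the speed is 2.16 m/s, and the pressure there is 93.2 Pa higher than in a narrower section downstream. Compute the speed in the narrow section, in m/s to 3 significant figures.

12.8 m/s

With h₁ = h₂, rearranging Bernoulli gives v₂ = √(v₁² + 2ΔP/ρ).
v₂ = √(2.16² + 2·93.2/1.17) = √(4.67 + 159) = 12.8 m/s.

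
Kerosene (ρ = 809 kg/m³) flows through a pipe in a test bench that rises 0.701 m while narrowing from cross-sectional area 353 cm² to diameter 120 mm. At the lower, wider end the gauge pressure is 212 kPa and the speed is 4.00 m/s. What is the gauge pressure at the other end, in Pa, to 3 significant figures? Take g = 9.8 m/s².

P₂ ≈ 150000 Pa

Continuity gives A₁v₁ = A₂v₂, so v₂ = (353 cm²)/(113 cm²) × 4.00 m/s = 12.5 m/s.
Bernoulli: P₁ + ½ρv₁² + ρg h₁ = P₂ + ½ρv₂² + ρg h₂, so P₂ = P₁ + ½ρ(v₁² − v₂²) − ρg(h₂ − h₁).
P₂ = 212000 + ½·809·(4.00² − 12.5²) − 809·9.8·(+0.701) = 212000 + (-56600) − (5560) = 150000 Pa.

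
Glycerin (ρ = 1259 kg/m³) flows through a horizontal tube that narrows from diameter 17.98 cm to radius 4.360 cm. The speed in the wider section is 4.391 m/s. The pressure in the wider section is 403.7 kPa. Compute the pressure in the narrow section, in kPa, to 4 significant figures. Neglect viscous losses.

Mass conservation (A₁v₁ = A₂v₂) gives v₂ = 4.391 × 253.9/59.72 = 18.67 m/s.
Along the horizontal streamline, P + ½ρv² is constant.
P₂ = P₁ − ½ρ(v₂² − v₁²) = 403700 − ½·1259·(18.67² − 4.391²) = 403700 − 207300 = 196400 Pa.

P₂ ≈ 196.4 kPa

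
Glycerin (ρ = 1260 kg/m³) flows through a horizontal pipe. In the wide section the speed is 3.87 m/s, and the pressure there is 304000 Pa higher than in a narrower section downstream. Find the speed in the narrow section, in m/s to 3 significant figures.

Along the level pipe P + ½ρv² is conserved, hence v₂² = v₁² + 2(P₁ − P₂)/ρ.
v₂ = √(3.87² + 2·304000/1260) = √(15.0 + 483) = 22.3 m/s.

v₂ ≈ 22.3 m/s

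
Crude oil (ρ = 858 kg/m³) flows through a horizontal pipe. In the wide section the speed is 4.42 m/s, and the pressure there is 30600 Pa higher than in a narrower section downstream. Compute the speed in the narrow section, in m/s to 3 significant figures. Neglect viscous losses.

With h₁ = h₂, rearranging Bernoulli gives v₂ = √(v₁² + 2ΔP/ρ).
v₂ = √(4.42² + 2·30600/858) = √(19.5 + 71.3) = 9.53 m/s.

9.53 m/s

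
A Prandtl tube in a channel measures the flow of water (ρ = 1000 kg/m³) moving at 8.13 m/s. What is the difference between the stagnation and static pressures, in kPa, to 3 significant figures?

Bernoulli between the free stream and the stagnation point: ½ρv² = P_stag − P_static.
ΔP = ½·1000·8.13² = 33000 Pa.

ΔP = 33.0 kPa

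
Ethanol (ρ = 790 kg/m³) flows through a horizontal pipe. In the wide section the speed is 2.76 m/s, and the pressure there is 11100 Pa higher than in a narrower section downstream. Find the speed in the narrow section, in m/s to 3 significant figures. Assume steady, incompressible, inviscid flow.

Along the level pipe P + ½ρv² is conserved, hence v₂² = v₁² + 2(P₁ − P₂)/ρ.
v₂ = √(2.76² + 2·11100/790) = √(7.62 + 28.1) = 5.98 m/s.

5.98 m/s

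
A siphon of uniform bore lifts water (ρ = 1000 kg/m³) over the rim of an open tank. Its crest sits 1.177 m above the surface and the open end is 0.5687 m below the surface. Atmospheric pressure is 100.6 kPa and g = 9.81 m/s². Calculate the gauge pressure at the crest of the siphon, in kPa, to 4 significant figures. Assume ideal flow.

-17.13 kPa

Bernoulli surface→outlet gives ½v² = g·h_out, so v = √(2·9.81·0.5687) = 3.340 m/s.
Continuity keeps v the same throughout the tube; from surface to crest, P_atm + 0 = P_top + ½ρv² + ρg·h_top.
P_top = 100600 − ½·1000·3.340² − 1000·9.81·1.177 = 83470 Pa. So P_gauge = P_top − P_atm = -17130 Pa.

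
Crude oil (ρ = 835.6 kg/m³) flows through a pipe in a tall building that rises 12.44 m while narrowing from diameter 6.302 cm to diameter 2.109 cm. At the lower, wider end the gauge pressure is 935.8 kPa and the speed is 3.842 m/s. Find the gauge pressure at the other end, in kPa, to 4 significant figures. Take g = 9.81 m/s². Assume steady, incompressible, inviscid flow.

348.3 kPa

Continuity gives A₁v₁ = A₂v₂, so v₂ = (31.19 cm²)/(3.493 cm²) × 3.842 m/s = 34.31 m/s.
Applying Bernoulli between the two ends and solving for P₂: P₂ = P₁ + ½ρ(v₁² − v₂²) − ρgΔh.
P₂ = 935800 + ½·835.6·(3.842² − 34.31²) − 835.6·9.81·(+12.44) = 935800 + (-485500) − (102000) = 348300 Pa.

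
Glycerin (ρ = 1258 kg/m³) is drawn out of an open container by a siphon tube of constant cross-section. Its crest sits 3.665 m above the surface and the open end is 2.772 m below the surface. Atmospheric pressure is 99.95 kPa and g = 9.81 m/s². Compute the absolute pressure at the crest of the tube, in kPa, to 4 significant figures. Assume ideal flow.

P_top = 20.51 kPa

From the surface to the outlet (both open to atmosphere, surface at rest): v = √(2g·h_out) = √(2·9.81·2.772) = 7.375 m/s.
With constant cross-section the crest speed equals v; applying Bernoulli from the surface up to the crest, P_top = P_atm − ½ρv² − ρg·h_top.
P_top = 99950 − ½·1258·7.375² − 1258·9.81·3.665 = 20510 Pa.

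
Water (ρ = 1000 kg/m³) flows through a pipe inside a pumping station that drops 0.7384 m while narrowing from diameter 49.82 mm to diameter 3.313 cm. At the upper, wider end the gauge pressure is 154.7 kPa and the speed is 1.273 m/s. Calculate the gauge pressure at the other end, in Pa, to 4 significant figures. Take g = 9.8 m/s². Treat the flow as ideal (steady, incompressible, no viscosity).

158600 Pa

Mass conservation (A₁v₁ = A₂v₂) gives v₂ = 1.273 × 19.49/8.621 = 2.879 m/s.
Energy conservation along the streamline gives P₂ = P₁ − ½ρ(v₂² − v₁²) − ρg(h₂ − h₁).
P₂ = 154700 + ½·1000·(1.273² − 2.879²) − 1000·9.8·(−0.7384) = 154700 + (-3333) − (-7236) = 158600 Pa.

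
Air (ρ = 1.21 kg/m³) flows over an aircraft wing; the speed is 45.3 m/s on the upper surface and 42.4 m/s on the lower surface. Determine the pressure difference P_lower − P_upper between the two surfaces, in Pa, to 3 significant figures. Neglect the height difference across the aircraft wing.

With negligible Δh, P + ½ρv² is constant, so P_low − P_up = ½ρ(v_up² − v_low²).
ΔP = ½·1.21·(45.3² − 42.4²) = 154 Pa.

ΔP = 154 Pa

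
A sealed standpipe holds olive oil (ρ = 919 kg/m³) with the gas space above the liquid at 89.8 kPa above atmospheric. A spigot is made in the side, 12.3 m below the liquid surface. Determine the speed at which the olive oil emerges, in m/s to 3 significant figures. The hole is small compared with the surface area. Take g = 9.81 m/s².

Take point 1 at the surface (v₁ ≈ 0) and point 2 at the hole (at atmospheric pressure). Bernoulli: P₁ + ρg h = P_atm + ½ρv₂².
With P₁ − P_atm = 89800 Pa, v₂ = √(2gh + 2ΔP/ρ) = √(2·9.81·12.3 + 2·89800/919) = 20.9 m/s.

20.9 m/s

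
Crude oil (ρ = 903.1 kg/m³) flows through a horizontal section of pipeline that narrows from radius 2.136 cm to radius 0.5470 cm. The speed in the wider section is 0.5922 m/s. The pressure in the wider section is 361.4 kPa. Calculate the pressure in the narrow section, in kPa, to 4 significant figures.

324.7 kPa

The volume flow rate is constant, so v₂ = (A₁/A₂)v₁ = (14.33/0.9400)·0.5922 = 9.030 m/s.
Bernoulli (h₁ = h₂): P₁ − P₂ = ½ρ(v₂² − v₁²).
P₂ = P₁ − ½ρ(v₂² − v₁²) = 361400 − ½·903.1·(9.030² − 0.5922²) = 361400 − 36660 = 324700 Pa.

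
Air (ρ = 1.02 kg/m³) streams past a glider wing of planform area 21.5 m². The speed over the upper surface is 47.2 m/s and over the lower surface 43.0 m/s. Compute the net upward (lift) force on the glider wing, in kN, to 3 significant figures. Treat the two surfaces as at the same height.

From P + ½ρv² = const at equal height, P_low − P_up = ½ρ(v_up² − v_low²).
ΔP = ½·1.02·(47.2² − 43.0²) = 193 Pa.
Lift = ΔP · A = 193 × 21.5 = 4150 N.

F ≈ 4.15 kN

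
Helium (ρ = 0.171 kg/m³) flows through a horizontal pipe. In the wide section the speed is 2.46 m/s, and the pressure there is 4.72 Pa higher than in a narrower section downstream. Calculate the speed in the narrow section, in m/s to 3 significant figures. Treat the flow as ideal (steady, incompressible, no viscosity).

Along the level pipe P + ½ρv² is conserved, hence v₂² = v₁² + 2(P₁ − P₂)/ρ.
v₂ = √(2.46² + 2·4.72/0.171) = √(6.05 + 55.2) = 7.83 m/s.

7.83 m/s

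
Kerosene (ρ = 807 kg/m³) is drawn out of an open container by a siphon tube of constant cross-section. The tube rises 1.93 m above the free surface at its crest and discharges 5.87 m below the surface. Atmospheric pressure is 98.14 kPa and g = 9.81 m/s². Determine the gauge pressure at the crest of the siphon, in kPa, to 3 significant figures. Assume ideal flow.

From the surface to the outlet (both open to atmosphere, surface at rest): v = √(2g·h_out) = √(2·9.81·5.87) = 10.7 m/s.
Continuity keeps v the same throughout the tube; from surface to crest, P_atm + 0 = P_top + ½ρv² + ρg·h_top.
P_top = 98140 − ½·807·10.7² − 807·9.81·1.93 = 36400 Pa. So P_gauge = P_top − P_atm = -61800 Pa.

P_gauge ≈ -61.8 kPa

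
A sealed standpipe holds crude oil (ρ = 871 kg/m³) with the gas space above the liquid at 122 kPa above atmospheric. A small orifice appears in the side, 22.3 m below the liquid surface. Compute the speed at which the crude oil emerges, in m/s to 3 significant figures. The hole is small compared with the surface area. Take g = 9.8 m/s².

Take point 1 at the surface (v₁ ≈ 0) and point 2 at the hole (at atmospheric pressure). Bernoulli: P₁ + ρg h = P_atm + ½ρv₂².
With P₁ − P_atm = 122000 Pa, v₂ = √(2gh + 2ΔP/ρ) = √(2·9.8·22.3 + 2·122000/871) = 26.8 m/s.

v = 26.8 m/s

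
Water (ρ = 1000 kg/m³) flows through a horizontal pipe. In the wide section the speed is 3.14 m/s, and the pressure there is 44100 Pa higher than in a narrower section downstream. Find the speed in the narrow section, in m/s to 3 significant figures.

With h₁ = h₂, rearranging Bernoulli gives v₂ = √(v₁² + 2ΔP/ρ).
v₂ = √(3.14² + 2·44100/1000) = √(9.86 + 88.2) = 9.90 m/s.

9.90 m/s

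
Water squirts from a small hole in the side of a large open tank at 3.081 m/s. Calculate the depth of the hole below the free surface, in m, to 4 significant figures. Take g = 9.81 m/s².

Inverting v = √(2gh) gives h = v² / 2g.
h = 3.081²/(2·9.81) = 9.493/19.62 = 0.4838 m.

h = 0.4838 m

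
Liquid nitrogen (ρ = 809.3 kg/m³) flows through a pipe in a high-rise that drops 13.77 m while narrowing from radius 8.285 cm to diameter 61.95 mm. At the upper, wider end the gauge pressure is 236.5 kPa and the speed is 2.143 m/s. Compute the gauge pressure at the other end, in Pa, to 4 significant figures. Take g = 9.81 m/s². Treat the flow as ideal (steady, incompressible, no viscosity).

252600 Pa

Continuity gives A₁v₁ = A₂v₂, so v₂ = (215.6 cm²)/(30.14 cm²) × 2.143 m/s = 15.33 m/s.
Applying Bernoulli between the two ends and solving for P₂: P₂ = P₁ + ½ρ(v₁² − v₂²) − ρgΔh.
P₂ = 236500 + ½·809.3·(2.143² − 15.33²) − 809.3·9.81·(−13.77) = 236500 + (-93260) − (-109300) = 252600 Pa.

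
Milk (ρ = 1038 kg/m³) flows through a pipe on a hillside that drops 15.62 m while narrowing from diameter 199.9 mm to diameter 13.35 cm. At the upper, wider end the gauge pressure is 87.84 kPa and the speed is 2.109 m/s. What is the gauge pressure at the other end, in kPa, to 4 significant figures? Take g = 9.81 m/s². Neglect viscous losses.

237.6 kPa

Continuity gives A₁v₁ = A₂v₂, so v₂ = (313.8 cm²)/(140.0 cm²) × 2.109 m/s = 4.729 m/s.
Energy conservation along the streamline gives P₂ = P₁ − ½ρ(v₂² − v₁²) − ρg(h₂ − h₁).
P₂ = 87840 + ½·1038·(2.109² − 4.729²) − 1038·9.81·(−15.62) = 87840 + (-9297) − (-159100) = 237600 Pa.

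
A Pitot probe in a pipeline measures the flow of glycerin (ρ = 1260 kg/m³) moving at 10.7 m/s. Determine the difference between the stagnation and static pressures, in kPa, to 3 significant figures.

Bernoulli between the free stream and the stagnation point: ½ρv² = P_stag − P_static.
ΔP = ½·1260·10.7² = 72100 Pa.

ΔP = 72.1 kPa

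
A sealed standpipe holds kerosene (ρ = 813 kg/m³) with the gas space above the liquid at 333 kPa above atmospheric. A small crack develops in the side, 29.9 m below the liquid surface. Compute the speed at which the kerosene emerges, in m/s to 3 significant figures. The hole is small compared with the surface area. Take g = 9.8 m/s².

Take point 1 at the surface (v₁ ≈ 0) and point 2 at the hole (at atmospheric pressure). Bernoulli: P₁ + ρg h = P_atm + ½ρv₂².
With P₁ − P_atm = 333000 Pa, v₂ = √(2gh + 2ΔP/ρ) = √(2·9.8·29.9 + 2·333000/813) = 37.5 m/s.

v ≈ 37.5 m/s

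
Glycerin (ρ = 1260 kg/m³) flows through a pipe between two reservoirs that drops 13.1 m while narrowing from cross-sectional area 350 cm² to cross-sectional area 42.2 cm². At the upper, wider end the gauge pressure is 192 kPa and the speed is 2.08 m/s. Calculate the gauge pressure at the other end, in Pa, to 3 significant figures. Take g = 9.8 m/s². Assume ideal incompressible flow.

Continuity gives A₁v₁ = A₂v₂, so v₂ = (350 cm²)/(42.2 cm²) × 2.08 m/s = 17.3 m/s.
Bernoulli: P₁ + ½ρv₁² + ρg h₁ = P₂ + ½ρv₂² + ρg h₂, so P₂ = P₁ + ½ρ(v₁² − v₂²) − ρg(h₂ − h₁).
P₂ = 192000 + ½·1260·(2.08² − 17.3²) − 1260·9.8·(−13.1) = 192000 + (-185000) − (-162000) = 169000 Pa.

P₂ = 169000 Pa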